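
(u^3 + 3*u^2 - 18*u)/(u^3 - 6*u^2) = (u^2 + 3*u - 18)/(u*(u - 6))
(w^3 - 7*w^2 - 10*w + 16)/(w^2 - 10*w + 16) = (w^2 + w - 2)/(w - 2)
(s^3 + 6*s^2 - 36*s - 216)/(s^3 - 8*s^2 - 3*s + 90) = (s^2 + 12*s + 36)/(s^2 - 2*s - 15)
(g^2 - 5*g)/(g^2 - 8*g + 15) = g/(g - 3)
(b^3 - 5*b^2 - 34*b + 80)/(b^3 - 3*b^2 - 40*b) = (b - 2)/b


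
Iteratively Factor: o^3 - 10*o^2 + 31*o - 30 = (o - 3)*(o^2 - 7*o + 10) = (o - 5)*(o - 3)*(o - 2)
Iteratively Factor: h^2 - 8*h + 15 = (h - 3)*(h - 5)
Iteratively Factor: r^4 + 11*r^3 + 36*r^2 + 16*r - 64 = (r + 4)*(r^3 + 7*r^2 + 8*r - 16) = (r + 4)^2*(r^2 + 3*r - 4) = (r - 1)*(r + 4)^2*(r + 4)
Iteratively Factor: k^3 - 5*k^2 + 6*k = (k)*(k^2 - 5*k + 6) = k*(k - 2)*(k - 3)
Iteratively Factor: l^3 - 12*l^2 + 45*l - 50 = (l - 5)*(l^2 - 7*l + 10) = (l - 5)^2*(l - 2)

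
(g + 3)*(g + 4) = g^2 + 7*g + 12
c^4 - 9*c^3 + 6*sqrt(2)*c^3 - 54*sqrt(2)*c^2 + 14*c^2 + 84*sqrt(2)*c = c*(c - 7)*(c - 2)*(c + 6*sqrt(2))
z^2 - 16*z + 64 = (z - 8)^2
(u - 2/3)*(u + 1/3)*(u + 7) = u^3 + 20*u^2/3 - 23*u/9 - 14/9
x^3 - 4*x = x*(x - 2)*(x + 2)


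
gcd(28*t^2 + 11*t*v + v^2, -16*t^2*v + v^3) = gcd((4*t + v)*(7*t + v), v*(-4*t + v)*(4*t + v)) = 4*t + v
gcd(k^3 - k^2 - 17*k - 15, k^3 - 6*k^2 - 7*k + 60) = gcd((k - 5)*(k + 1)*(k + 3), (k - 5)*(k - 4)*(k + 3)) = k^2 - 2*k - 15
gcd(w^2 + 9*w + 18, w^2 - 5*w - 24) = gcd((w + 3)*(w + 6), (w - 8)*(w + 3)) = w + 3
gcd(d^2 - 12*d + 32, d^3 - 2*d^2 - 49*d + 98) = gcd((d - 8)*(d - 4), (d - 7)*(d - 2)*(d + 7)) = 1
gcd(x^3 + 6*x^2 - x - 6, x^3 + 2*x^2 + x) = x + 1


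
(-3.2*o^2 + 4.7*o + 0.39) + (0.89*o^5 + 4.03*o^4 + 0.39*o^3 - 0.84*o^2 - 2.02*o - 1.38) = 0.89*o^5 + 4.03*o^4 + 0.39*o^3 - 4.04*o^2 + 2.68*o - 0.99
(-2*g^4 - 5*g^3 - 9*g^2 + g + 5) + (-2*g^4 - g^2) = -4*g^4 - 5*g^3 - 10*g^2 + g + 5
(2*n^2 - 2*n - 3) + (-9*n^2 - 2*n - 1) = -7*n^2 - 4*n - 4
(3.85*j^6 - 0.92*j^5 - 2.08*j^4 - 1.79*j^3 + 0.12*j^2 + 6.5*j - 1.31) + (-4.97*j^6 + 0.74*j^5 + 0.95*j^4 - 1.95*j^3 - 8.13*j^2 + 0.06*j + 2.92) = -1.12*j^6 - 0.18*j^5 - 1.13*j^4 - 3.74*j^3 - 8.01*j^2 + 6.56*j + 1.61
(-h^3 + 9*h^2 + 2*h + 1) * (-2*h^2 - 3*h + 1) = 2*h^5 - 15*h^4 - 32*h^3 + h^2 - h + 1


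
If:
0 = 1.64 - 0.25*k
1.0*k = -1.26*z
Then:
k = 6.56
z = -5.21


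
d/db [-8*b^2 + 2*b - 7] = 2 - 16*b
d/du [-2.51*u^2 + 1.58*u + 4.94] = 1.58 - 5.02*u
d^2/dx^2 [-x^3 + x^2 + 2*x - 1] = 2 - 6*x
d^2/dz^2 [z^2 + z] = 2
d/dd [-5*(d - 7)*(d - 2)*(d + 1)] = -15*d^2 + 80*d - 25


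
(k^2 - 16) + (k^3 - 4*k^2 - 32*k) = k^3 - 3*k^2 - 32*k - 16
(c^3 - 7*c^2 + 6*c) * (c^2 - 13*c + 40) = c^5 - 20*c^4 + 137*c^3 - 358*c^2 + 240*c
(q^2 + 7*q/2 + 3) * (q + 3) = q^3 + 13*q^2/2 + 27*q/2 + 9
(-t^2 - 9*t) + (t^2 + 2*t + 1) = 1 - 7*t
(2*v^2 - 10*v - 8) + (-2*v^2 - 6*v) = -16*v - 8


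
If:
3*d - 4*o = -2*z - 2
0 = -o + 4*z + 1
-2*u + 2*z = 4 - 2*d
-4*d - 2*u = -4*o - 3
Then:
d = 3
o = 3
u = 3/2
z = 1/2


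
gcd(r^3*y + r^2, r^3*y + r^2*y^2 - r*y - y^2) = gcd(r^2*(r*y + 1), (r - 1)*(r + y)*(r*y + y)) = 1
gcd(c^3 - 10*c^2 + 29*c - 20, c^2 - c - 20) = c - 5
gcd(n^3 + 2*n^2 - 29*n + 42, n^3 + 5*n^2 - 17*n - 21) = n^2 + 4*n - 21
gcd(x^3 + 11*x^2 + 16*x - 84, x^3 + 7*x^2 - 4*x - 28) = x^2 + 5*x - 14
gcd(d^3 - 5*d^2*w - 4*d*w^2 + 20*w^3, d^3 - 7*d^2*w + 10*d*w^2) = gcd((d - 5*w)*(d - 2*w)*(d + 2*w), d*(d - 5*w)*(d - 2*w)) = d^2 - 7*d*w + 10*w^2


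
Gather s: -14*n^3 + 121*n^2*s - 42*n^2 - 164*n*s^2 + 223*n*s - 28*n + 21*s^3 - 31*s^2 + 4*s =-14*n^3 - 42*n^2 - 28*n + 21*s^3 + s^2*(-164*n - 31) + s*(121*n^2 + 223*n + 4)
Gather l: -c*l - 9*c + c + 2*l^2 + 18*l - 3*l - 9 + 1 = -8*c + 2*l^2 + l*(15 - c) - 8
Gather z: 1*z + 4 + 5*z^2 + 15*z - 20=5*z^2 + 16*z - 16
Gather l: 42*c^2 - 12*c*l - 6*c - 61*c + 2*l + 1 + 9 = 42*c^2 - 67*c + l*(2 - 12*c) + 10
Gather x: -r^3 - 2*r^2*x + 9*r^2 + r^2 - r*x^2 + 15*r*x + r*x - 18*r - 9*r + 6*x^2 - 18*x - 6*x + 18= -r^3 + 10*r^2 - 27*r + x^2*(6 - r) + x*(-2*r^2 + 16*r - 24) + 18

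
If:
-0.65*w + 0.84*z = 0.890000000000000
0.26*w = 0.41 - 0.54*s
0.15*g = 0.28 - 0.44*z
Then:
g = 1.86666666666667 - 2.93333333333333*z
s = 1.41851851851852 - 0.622222222222222*z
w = 1.29230769230769*z - 1.36923076923077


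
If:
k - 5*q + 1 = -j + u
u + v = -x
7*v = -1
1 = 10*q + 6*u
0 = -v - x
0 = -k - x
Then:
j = -5/14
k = -1/7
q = 1/10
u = 0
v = -1/7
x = 1/7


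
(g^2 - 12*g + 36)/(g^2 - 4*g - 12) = (g - 6)/(g + 2)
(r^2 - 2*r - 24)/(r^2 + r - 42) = (r + 4)/(r + 7)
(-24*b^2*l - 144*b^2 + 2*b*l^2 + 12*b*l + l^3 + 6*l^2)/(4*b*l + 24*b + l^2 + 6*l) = (-24*b^2 + 2*b*l + l^2)/(4*b + l)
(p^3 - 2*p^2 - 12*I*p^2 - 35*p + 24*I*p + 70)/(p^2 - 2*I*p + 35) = (p^2 - p*(2 + 5*I) + 10*I)/(p + 5*I)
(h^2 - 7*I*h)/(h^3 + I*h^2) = (h - 7*I)/(h*(h + I))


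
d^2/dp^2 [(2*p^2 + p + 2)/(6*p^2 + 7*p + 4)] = 12*(-8*p^3 + 12*p^2 + 30*p + 9)/(216*p^6 + 756*p^5 + 1314*p^4 + 1351*p^3 + 876*p^2 + 336*p + 64)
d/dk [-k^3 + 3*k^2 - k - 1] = -3*k^2 + 6*k - 1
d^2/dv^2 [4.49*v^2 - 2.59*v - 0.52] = 8.98000000000000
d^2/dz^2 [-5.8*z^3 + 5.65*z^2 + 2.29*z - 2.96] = 11.3 - 34.8*z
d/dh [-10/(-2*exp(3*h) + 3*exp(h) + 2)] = (30 - 60*exp(2*h))*exp(h)/(-2*exp(3*h) + 3*exp(h) + 2)^2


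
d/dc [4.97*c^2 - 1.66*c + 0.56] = 9.94*c - 1.66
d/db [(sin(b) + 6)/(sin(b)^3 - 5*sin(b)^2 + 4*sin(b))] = (-2*sin(b)^3 - 13*sin(b)^2 + 60*sin(b) - 24)*cos(b)/((sin(b) - 4)^2*(sin(b) - 1)^2*sin(b)^2)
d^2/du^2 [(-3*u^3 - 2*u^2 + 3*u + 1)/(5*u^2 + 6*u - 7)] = 6*(-26*u^3 + 81*u^2 - 12*u + 33)/(125*u^6 + 450*u^5 + 15*u^4 - 1044*u^3 - 21*u^2 + 882*u - 343)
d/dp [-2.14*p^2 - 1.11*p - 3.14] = -4.28*p - 1.11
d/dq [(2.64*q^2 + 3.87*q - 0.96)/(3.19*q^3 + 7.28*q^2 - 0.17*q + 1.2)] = (-8.4216*q^4 - 24.6906*q^3 - 19.4352*q^2 + 20.3136*q + 4.4808)/(10.1761*q^6 + 46.4464*q^5 + 51.9138*q^4 + 5.1808*q^3 + 17.5009*q^2 - 0.408*q + 1.44)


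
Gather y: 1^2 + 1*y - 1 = y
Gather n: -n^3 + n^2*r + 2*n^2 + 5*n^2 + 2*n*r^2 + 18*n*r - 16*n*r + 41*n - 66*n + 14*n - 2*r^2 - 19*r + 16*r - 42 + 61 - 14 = -n^3 + n^2*(r + 7) + n*(2*r^2 + 2*r - 11) - 2*r^2 - 3*r + 5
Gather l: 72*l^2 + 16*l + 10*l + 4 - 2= 72*l^2 + 26*l + 2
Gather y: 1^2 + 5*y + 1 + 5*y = 10*y + 2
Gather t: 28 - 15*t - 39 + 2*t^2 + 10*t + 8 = 2*t^2 - 5*t - 3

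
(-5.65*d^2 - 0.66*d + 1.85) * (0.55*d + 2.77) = -3.1075*d^3 - 16.0135*d^2 - 0.8107*d + 5.1245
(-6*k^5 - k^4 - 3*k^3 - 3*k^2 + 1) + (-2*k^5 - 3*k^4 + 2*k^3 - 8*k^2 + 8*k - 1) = -8*k^5 - 4*k^4 - k^3 - 11*k^2 + 8*k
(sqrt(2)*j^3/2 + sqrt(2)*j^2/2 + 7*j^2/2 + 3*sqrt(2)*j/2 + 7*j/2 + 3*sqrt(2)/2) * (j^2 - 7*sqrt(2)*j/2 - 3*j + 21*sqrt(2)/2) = sqrt(2)*j^5/2 - sqrt(2)*j^4 - 49*sqrt(2)*j^3/4 - 21*j^2/2 + 43*sqrt(2)*j^2/2 + 21*j + 129*sqrt(2)*j/4 + 63/2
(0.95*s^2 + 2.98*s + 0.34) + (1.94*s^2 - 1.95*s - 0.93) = 2.89*s^2 + 1.03*s - 0.59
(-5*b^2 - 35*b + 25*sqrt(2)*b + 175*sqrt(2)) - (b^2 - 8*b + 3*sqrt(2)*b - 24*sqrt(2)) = -6*b^2 - 27*b + 22*sqrt(2)*b + 199*sqrt(2)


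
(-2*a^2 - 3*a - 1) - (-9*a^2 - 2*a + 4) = 7*a^2 - a - 5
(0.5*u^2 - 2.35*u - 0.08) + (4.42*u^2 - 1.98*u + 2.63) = 4.92*u^2 - 4.33*u + 2.55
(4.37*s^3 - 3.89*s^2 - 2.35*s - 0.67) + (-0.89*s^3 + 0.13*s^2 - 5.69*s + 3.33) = 3.48*s^3 - 3.76*s^2 - 8.04*s + 2.66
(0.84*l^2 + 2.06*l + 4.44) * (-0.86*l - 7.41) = -0.7224*l^3 - 7.996*l^2 - 19.083*l - 32.9004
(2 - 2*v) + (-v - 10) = -3*v - 8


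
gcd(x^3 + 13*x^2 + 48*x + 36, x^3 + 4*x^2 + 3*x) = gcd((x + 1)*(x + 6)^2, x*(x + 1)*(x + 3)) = x + 1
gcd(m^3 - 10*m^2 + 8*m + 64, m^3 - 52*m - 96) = m^2 - 6*m - 16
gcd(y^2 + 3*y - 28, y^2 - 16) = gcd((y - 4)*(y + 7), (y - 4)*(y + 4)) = y - 4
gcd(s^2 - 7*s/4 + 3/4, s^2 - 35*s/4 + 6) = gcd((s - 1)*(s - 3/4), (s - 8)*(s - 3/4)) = s - 3/4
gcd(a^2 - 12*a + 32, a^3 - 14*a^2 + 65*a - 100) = a - 4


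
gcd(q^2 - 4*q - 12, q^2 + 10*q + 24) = 1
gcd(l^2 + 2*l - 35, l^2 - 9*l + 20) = l - 5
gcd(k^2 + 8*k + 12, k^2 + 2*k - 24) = k + 6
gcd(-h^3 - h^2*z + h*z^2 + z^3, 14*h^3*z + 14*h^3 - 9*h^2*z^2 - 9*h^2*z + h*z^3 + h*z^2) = 1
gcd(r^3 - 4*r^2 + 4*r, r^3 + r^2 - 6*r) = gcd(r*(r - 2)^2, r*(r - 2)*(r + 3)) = r^2 - 2*r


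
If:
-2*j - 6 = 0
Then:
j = -3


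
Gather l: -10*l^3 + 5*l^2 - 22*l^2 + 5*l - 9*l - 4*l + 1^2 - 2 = -10*l^3 - 17*l^2 - 8*l - 1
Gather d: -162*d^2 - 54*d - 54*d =-162*d^2 - 108*d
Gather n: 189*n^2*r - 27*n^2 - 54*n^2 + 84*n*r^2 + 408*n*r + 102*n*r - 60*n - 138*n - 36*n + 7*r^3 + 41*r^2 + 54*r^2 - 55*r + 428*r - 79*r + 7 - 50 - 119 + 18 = n^2*(189*r - 81) + n*(84*r^2 + 510*r - 234) + 7*r^3 + 95*r^2 + 294*r - 144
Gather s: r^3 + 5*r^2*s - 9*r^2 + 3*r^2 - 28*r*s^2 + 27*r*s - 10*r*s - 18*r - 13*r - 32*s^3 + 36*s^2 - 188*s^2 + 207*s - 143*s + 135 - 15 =r^3 - 6*r^2 - 31*r - 32*s^3 + s^2*(-28*r - 152) + s*(5*r^2 + 17*r + 64) + 120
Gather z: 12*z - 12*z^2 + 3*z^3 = 3*z^3 - 12*z^2 + 12*z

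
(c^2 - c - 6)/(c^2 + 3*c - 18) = (c + 2)/(c + 6)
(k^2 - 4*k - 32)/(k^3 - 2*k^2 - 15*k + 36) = (k - 8)/(k^2 - 6*k + 9)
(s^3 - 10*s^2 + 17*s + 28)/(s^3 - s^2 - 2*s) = (s^2 - 11*s + 28)/(s*(s - 2))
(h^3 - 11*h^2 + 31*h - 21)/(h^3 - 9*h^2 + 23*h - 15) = (h - 7)/(h - 5)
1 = 1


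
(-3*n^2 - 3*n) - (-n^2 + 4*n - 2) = -2*n^2 - 7*n + 2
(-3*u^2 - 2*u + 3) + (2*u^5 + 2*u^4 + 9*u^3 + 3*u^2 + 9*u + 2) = 2*u^5 + 2*u^4 + 9*u^3 + 7*u + 5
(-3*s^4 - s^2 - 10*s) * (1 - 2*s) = 6*s^5 - 3*s^4 + 2*s^3 + 19*s^2 - 10*s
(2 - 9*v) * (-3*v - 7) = 27*v^2 + 57*v - 14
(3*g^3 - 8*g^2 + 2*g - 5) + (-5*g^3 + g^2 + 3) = -2*g^3 - 7*g^2 + 2*g - 2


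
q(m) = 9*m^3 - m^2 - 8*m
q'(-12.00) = 3904.00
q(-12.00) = -15600.00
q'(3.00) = 229.00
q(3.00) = 210.00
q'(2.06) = 102.46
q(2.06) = 57.95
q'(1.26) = 32.35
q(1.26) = 6.34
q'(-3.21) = 276.63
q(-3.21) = -282.31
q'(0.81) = 8.09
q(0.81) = -2.35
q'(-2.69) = 192.75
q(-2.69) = -160.90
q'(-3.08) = 254.29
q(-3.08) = -247.81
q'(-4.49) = 545.30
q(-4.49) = -798.91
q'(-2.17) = 123.48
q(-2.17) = -79.31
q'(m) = 27*m^2 - 2*m - 8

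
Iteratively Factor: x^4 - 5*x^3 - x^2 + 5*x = (x - 1)*(x^3 - 4*x^2 - 5*x) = (x - 1)*(x + 1)*(x^2 - 5*x) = (x - 5)*(x - 1)*(x + 1)*(x)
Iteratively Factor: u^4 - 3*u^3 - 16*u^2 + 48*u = (u - 4)*(u^3 + u^2 - 12*u) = (u - 4)*(u + 4)*(u^2 - 3*u) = u*(u - 4)*(u + 4)*(u - 3)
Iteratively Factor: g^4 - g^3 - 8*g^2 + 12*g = (g - 2)*(g^3 + g^2 - 6*g) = (g - 2)^2*(g^2 + 3*g) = g*(g - 2)^2*(g + 3)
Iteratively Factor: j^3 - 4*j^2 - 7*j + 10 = (j - 5)*(j^2 + j - 2) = (j - 5)*(j + 2)*(j - 1)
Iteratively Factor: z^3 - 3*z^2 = (z)*(z^2 - 3*z) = z^2*(z - 3)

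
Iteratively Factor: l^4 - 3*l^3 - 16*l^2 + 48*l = (l + 4)*(l^3 - 7*l^2 + 12*l) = (l - 4)*(l + 4)*(l^2 - 3*l) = (l - 4)*(l - 3)*(l + 4)*(l)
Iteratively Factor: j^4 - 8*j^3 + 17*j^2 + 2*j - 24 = (j + 1)*(j^3 - 9*j^2 + 26*j - 24) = (j - 2)*(j + 1)*(j^2 - 7*j + 12) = (j - 4)*(j - 2)*(j + 1)*(j - 3)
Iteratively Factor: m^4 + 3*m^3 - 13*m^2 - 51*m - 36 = (m + 1)*(m^3 + 2*m^2 - 15*m - 36) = (m + 1)*(m + 3)*(m^2 - m - 12) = (m - 4)*(m + 1)*(m + 3)*(m + 3)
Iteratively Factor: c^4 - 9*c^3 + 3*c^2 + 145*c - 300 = (c + 4)*(c^3 - 13*c^2 + 55*c - 75) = (c - 5)*(c + 4)*(c^2 - 8*c + 15) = (c - 5)*(c - 3)*(c + 4)*(c - 5)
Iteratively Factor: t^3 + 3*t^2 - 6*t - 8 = (t - 2)*(t^2 + 5*t + 4) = (t - 2)*(t + 4)*(t + 1)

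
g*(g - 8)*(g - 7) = g^3 - 15*g^2 + 56*g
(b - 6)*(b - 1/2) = b^2 - 13*b/2 + 3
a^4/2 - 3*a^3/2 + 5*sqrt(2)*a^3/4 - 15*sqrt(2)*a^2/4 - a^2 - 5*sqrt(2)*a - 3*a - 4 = (a/2 + 1/2)*(a - 4)*(a + sqrt(2)/2)*(a + 2*sqrt(2))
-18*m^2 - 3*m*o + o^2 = (-6*m + o)*(3*m + o)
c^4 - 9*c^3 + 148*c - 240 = (c - 6)*(c - 5)*(c - 2)*(c + 4)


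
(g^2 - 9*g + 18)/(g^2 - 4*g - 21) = (-g^2 + 9*g - 18)/(-g^2 + 4*g + 21)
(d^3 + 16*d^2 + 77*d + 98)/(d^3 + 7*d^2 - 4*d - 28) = (d + 7)/(d - 2)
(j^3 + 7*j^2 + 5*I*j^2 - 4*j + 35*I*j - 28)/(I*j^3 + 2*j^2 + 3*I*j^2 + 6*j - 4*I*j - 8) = (-I*j^3 + j^2*(5 - 7*I) + j*(35 + 4*I) + 28*I)/(j^3 + j^2*(3 - 2*I) + j*(-4 - 6*I) + 8*I)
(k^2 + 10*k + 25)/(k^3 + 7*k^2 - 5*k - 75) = 1/(k - 3)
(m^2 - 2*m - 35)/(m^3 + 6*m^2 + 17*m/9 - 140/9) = 9*(m - 7)/(9*m^2 + 9*m - 28)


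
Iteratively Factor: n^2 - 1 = (n - 1)*(n + 1)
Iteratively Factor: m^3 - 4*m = (m + 2)*(m^2 - 2*m) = m*(m + 2)*(m - 2)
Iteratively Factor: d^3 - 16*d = (d + 4)*(d^2 - 4*d) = (d - 4)*(d + 4)*(d)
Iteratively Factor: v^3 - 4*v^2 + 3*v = (v)*(v^2 - 4*v + 3) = v*(v - 1)*(v - 3)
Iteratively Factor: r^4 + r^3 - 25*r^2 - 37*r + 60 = (r - 1)*(r^3 + 2*r^2 - 23*r - 60) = (r - 5)*(r - 1)*(r^2 + 7*r + 12) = (r - 5)*(r - 1)*(r + 3)*(r + 4)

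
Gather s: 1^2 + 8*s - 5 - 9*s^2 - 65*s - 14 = -9*s^2 - 57*s - 18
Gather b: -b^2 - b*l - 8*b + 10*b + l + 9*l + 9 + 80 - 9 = -b^2 + b*(2 - l) + 10*l + 80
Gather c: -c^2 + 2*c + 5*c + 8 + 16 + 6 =-c^2 + 7*c + 30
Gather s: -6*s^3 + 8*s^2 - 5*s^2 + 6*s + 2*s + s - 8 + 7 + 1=-6*s^3 + 3*s^2 + 9*s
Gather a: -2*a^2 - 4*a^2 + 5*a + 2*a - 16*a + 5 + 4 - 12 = -6*a^2 - 9*a - 3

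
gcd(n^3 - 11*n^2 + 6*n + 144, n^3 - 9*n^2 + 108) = n^2 - 3*n - 18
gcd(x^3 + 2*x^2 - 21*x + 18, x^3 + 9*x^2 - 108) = x^2 + 3*x - 18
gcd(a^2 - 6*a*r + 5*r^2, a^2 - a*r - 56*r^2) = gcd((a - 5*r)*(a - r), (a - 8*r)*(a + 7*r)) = 1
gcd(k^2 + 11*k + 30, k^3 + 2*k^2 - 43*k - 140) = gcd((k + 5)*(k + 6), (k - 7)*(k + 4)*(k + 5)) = k + 5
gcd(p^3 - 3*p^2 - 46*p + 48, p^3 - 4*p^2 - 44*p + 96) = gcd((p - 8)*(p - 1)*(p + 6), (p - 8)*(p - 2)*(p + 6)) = p^2 - 2*p - 48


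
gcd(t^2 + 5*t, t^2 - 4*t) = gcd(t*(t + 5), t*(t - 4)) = t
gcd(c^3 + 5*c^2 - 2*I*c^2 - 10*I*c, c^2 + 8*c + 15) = c + 5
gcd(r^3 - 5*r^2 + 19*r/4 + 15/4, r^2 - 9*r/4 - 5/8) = r - 5/2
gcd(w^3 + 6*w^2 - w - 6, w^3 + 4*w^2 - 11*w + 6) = w^2 + 5*w - 6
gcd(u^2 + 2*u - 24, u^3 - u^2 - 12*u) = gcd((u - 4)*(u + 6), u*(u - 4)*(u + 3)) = u - 4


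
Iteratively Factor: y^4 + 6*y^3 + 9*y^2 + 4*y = (y + 1)*(y^3 + 5*y^2 + 4*y) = y*(y + 1)*(y^2 + 5*y + 4) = y*(y + 1)^2*(y + 4)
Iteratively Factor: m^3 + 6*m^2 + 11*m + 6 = (m + 3)*(m^2 + 3*m + 2) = (m + 2)*(m + 3)*(m + 1)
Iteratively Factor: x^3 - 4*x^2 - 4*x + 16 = (x - 4)*(x^2 - 4) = (x - 4)*(x + 2)*(x - 2)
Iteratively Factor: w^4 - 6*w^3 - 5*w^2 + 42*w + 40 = (w - 5)*(w^3 - w^2 - 10*w - 8) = (w - 5)*(w + 2)*(w^2 - 3*w - 4) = (w - 5)*(w - 4)*(w + 2)*(w + 1)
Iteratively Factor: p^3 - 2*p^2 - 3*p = (p + 1)*(p^2 - 3*p) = p*(p + 1)*(p - 3)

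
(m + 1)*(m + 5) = m^2 + 6*m + 5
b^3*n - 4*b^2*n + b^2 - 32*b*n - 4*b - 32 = (b - 8)*(b + 4)*(b*n + 1)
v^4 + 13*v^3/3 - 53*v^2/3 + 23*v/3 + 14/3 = (v - 2)*(v - 1)*(v + 1/3)*(v + 7)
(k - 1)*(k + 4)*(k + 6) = k^3 + 9*k^2 + 14*k - 24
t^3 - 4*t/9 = t*(t - 2/3)*(t + 2/3)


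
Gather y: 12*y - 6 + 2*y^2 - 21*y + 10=2*y^2 - 9*y + 4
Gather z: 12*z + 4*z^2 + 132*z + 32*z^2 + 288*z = 36*z^2 + 432*z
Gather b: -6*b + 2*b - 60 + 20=-4*b - 40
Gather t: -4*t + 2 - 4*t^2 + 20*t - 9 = -4*t^2 + 16*t - 7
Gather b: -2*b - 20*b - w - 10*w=-22*b - 11*w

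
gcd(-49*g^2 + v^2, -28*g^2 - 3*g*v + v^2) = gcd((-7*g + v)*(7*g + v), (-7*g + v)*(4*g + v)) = -7*g + v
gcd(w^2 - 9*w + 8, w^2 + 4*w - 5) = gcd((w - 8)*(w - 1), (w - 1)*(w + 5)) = w - 1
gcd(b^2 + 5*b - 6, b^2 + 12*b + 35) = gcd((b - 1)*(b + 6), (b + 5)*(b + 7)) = 1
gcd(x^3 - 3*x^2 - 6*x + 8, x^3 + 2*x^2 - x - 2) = x^2 + x - 2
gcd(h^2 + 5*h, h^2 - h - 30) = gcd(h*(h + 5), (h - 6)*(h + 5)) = h + 5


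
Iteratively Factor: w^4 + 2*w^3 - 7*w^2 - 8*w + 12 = (w + 3)*(w^3 - w^2 - 4*w + 4) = (w - 2)*(w + 3)*(w^2 + w - 2) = (w - 2)*(w - 1)*(w + 3)*(w + 2)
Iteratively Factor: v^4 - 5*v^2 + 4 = (v - 2)*(v^3 + 2*v^2 - v - 2) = (v - 2)*(v + 2)*(v^2 - 1) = (v - 2)*(v + 1)*(v + 2)*(v - 1)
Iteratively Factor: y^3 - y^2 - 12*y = (y - 4)*(y^2 + 3*y) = y*(y - 4)*(y + 3)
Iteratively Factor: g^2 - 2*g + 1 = (g - 1)*(g - 1)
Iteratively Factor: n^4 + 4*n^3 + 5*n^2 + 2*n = (n)*(n^3 + 4*n^2 + 5*n + 2) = n*(n + 1)*(n^2 + 3*n + 2) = n*(n + 1)*(n + 2)*(n + 1)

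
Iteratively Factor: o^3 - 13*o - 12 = (o + 3)*(o^2 - 3*o - 4) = (o - 4)*(o + 3)*(o + 1)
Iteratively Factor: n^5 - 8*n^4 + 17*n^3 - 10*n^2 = (n - 2)*(n^4 - 6*n^3 + 5*n^2) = n*(n - 2)*(n^3 - 6*n^2 + 5*n) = n^2*(n - 2)*(n^2 - 6*n + 5) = n^2*(n - 2)*(n - 1)*(n - 5)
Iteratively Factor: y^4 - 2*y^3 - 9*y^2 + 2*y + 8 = (y + 2)*(y^3 - 4*y^2 - y + 4) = (y - 1)*(y + 2)*(y^2 - 3*y - 4) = (y - 1)*(y + 1)*(y + 2)*(y - 4)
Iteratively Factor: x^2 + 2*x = (x + 2)*(x)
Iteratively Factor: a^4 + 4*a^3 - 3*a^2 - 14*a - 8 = (a + 1)*(a^3 + 3*a^2 - 6*a - 8) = (a + 1)*(a + 4)*(a^2 - a - 2) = (a + 1)^2*(a + 4)*(a - 2)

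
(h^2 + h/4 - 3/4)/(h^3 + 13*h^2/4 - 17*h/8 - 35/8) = 2*(4*h - 3)/(8*h^2 + 18*h - 35)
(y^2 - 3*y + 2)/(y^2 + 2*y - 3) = (y - 2)/(y + 3)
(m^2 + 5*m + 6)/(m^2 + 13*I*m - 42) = (m^2 + 5*m + 6)/(m^2 + 13*I*m - 42)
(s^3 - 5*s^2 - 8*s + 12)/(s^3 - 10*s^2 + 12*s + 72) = (s - 1)/(s - 6)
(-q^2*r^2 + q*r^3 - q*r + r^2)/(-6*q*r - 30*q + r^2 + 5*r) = r*(q^2*r - q*r^2 + q - r)/(6*q*r + 30*q - r^2 - 5*r)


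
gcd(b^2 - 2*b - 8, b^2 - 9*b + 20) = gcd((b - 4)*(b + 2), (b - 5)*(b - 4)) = b - 4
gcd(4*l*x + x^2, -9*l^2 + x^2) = 1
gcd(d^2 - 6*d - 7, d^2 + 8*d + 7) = d + 1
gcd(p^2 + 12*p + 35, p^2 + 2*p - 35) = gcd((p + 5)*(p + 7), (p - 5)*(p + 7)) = p + 7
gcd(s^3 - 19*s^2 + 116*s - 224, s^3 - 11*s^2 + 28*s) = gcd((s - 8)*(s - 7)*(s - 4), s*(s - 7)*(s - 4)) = s^2 - 11*s + 28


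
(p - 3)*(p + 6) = p^2 + 3*p - 18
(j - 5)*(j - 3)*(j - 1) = j^3 - 9*j^2 + 23*j - 15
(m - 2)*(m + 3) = m^2 + m - 6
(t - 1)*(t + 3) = t^2 + 2*t - 3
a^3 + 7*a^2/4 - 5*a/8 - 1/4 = (a - 1/2)*(a + 1/4)*(a + 2)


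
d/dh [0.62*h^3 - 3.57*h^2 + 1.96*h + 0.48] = 1.86*h^2 - 7.14*h + 1.96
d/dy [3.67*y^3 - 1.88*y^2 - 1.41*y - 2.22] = 11.01*y^2 - 3.76*y - 1.41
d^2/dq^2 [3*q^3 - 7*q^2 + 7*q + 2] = 18*q - 14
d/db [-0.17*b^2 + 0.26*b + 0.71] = 0.26 - 0.34*b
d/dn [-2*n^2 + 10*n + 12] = 10 - 4*n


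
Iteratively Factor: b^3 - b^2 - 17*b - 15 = (b + 3)*(b^2 - 4*b - 5) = (b + 1)*(b + 3)*(b - 5)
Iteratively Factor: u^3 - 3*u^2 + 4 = (u + 1)*(u^2 - 4*u + 4) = (u - 2)*(u + 1)*(u - 2)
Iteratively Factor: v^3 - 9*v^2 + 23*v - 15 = (v - 1)*(v^2 - 8*v + 15) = (v - 3)*(v - 1)*(v - 5)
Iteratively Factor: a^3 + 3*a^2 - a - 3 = (a - 1)*(a^2 + 4*a + 3) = (a - 1)*(a + 3)*(a + 1)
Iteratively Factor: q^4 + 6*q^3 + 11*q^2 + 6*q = (q + 3)*(q^3 + 3*q^2 + 2*q) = (q + 1)*(q + 3)*(q^2 + 2*q) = (q + 1)*(q + 2)*(q + 3)*(q)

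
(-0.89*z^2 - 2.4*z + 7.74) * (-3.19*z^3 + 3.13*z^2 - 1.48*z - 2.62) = 2.8391*z^5 + 4.8703*z^4 - 30.8854*z^3 + 30.11*z^2 - 5.1672*z - 20.2788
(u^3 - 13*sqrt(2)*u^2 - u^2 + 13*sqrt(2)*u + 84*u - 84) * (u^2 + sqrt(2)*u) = u^5 - 12*sqrt(2)*u^4 - u^4 + 12*sqrt(2)*u^3 + 58*u^3 - 58*u^2 + 84*sqrt(2)*u^2 - 84*sqrt(2)*u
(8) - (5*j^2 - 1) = 9 - 5*j^2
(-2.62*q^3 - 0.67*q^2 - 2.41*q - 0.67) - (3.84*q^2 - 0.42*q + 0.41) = -2.62*q^3 - 4.51*q^2 - 1.99*q - 1.08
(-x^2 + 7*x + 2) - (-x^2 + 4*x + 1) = 3*x + 1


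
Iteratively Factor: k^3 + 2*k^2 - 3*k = (k + 3)*(k^2 - k) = (k - 1)*(k + 3)*(k)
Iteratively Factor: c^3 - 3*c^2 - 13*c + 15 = (c - 1)*(c^2 - 2*c - 15) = (c - 1)*(c + 3)*(c - 5)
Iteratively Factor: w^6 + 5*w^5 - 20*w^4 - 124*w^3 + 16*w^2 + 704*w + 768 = (w + 2)*(w^5 + 3*w^4 - 26*w^3 - 72*w^2 + 160*w + 384) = (w + 2)*(w + 4)*(w^4 - w^3 - 22*w^2 + 16*w + 96) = (w - 3)*(w + 2)*(w + 4)*(w^3 + 2*w^2 - 16*w - 32) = (w - 3)*(w + 2)^2*(w + 4)*(w^2 - 16) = (w - 3)*(w + 2)^2*(w + 4)^2*(w - 4)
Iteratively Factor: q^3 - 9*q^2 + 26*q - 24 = (q - 2)*(q^2 - 7*q + 12) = (q - 4)*(q - 2)*(q - 3)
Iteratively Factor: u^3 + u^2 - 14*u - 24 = (u + 3)*(u^2 - 2*u - 8) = (u - 4)*(u + 3)*(u + 2)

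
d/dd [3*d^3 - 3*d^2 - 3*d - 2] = 9*d^2 - 6*d - 3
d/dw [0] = 0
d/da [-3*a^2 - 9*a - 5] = -6*a - 9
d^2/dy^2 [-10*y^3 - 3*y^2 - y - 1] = -60*y - 6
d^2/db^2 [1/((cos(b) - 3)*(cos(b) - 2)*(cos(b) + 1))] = (-90*(1 - cos(b)^2)^2 + 12*sin(b)^6 + 3*cos(b)^6 + 44*cos(b)^5 + 2*cos(b)^3 - 139*cos(b)^2 - 54*cos(b) + 128)/((cos(b) - 3)^3*(cos(b) - 2)^3*(cos(b) + 1)^3)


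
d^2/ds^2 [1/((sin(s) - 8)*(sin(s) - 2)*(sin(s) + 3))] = (-9*sin(s)^6 + 77*sin(s)^5 - 156*sin(s)^4 + 26*sin(s)^3 - 1330*sin(s)^2 - 372*sin(s) + 1064)/((sin(s) - 8)^3*(sin(s) - 2)^3*(sin(s) + 3)^3)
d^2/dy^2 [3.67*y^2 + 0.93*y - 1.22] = 7.34000000000000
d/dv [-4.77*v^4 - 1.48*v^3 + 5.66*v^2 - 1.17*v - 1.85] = -19.08*v^3 - 4.44*v^2 + 11.32*v - 1.17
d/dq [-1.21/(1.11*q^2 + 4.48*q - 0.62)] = (2.6862*q + 5.4208)/(1.11*q^2 + 4.48*q - 0.62)^2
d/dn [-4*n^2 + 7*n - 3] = 7 - 8*n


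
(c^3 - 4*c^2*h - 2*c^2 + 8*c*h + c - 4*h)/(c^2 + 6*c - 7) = (c^2 - 4*c*h - c + 4*h)/(c + 7)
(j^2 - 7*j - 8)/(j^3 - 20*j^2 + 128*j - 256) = (j + 1)/(j^2 - 12*j + 32)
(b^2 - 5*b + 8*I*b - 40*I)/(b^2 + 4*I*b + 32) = (b - 5)/(b - 4*I)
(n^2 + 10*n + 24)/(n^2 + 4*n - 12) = (n + 4)/(n - 2)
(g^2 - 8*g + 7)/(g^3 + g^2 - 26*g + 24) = (g - 7)/(g^2 + 2*g - 24)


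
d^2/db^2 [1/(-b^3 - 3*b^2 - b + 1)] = 2*(3*(b + 1)*(b^3 + 3*b^2 + b - 1) - (3*b^2 + 6*b + 1)^2)/(b^3 + 3*b^2 + b - 1)^3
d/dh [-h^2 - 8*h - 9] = -2*h - 8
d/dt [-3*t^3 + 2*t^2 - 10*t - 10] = -9*t^2 + 4*t - 10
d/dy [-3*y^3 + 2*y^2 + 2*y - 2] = -9*y^2 + 4*y + 2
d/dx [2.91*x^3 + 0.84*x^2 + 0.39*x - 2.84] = 8.73*x^2 + 1.68*x + 0.39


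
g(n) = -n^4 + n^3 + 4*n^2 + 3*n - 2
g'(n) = -4*n^3 + 3*n^2 + 8*n + 3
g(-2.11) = -19.74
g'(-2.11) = 37.05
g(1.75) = 11.48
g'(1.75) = 4.75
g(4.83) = -325.75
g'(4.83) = -339.09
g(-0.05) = -2.14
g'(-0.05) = 2.61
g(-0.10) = -2.26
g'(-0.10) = 2.23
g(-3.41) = -140.58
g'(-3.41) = 169.21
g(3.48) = -47.64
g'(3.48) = -101.41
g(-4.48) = -427.89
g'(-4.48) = 387.03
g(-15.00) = -53147.00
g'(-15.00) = 14058.00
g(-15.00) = -53147.00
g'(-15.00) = 14058.00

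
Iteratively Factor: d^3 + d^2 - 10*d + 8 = (d - 1)*(d^2 + 2*d - 8) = (d - 1)*(d + 4)*(d - 2)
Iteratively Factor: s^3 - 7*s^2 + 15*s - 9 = (s - 3)*(s^2 - 4*s + 3) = (s - 3)*(s - 1)*(s - 3)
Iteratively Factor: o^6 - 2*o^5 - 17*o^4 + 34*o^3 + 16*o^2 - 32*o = (o)*(o^5 - 2*o^4 - 17*o^3 + 34*o^2 + 16*o - 32) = o*(o + 4)*(o^4 - 6*o^3 + 7*o^2 + 6*o - 8) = o*(o - 1)*(o + 4)*(o^3 - 5*o^2 + 2*o + 8) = o*(o - 4)*(o - 1)*(o + 4)*(o^2 - o - 2) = o*(o - 4)*(o - 1)*(o + 1)*(o + 4)*(o - 2)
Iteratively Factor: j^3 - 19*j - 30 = (j + 3)*(j^2 - 3*j - 10) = (j + 2)*(j + 3)*(j - 5)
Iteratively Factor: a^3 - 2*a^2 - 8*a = (a + 2)*(a^2 - 4*a) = (a - 4)*(a + 2)*(a)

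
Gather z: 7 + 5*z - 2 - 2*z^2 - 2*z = -2*z^2 + 3*z + 5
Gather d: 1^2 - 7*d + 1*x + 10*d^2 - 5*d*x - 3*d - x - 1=10*d^2 + d*(-5*x - 10)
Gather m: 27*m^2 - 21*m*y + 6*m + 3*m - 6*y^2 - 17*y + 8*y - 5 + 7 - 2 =27*m^2 + m*(9 - 21*y) - 6*y^2 - 9*y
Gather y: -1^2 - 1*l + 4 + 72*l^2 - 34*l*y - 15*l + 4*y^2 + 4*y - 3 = 72*l^2 - 16*l + 4*y^2 + y*(4 - 34*l)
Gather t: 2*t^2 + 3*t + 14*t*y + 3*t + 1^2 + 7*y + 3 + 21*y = 2*t^2 + t*(14*y + 6) + 28*y + 4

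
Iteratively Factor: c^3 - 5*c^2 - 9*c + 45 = (c - 3)*(c^2 - 2*c - 15) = (c - 5)*(c - 3)*(c + 3)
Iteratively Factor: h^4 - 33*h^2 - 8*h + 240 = (h - 5)*(h^3 + 5*h^2 - 8*h - 48) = (h - 5)*(h + 4)*(h^2 + h - 12) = (h - 5)*(h + 4)^2*(h - 3)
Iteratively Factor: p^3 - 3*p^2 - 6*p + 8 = (p - 4)*(p^2 + p - 2) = (p - 4)*(p + 2)*(p - 1)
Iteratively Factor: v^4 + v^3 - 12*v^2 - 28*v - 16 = (v - 4)*(v^3 + 5*v^2 + 8*v + 4) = (v - 4)*(v + 2)*(v^2 + 3*v + 2) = (v - 4)*(v + 2)^2*(v + 1)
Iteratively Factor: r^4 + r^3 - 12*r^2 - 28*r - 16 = (r + 1)*(r^3 - 12*r - 16) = (r + 1)*(r + 2)*(r^2 - 2*r - 8) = (r - 4)*(r + 1)*(r + 2)*(r + 2)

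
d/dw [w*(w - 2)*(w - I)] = w*(w - 2) + w*(w - I) + (w - 2)*(w - I)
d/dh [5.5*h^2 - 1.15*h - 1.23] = 11.0*h - 1.15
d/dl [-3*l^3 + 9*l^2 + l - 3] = -9*l^2 + 18*l + 1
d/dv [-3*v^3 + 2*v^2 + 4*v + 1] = -9*v^2 + 4*v + 4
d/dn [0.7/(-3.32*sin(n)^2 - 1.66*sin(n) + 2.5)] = (4.648*sin(n) + 1.162)*cos(n)/(3.32*sin(n)^2 + 1.66*sin(n) - 2.5)^2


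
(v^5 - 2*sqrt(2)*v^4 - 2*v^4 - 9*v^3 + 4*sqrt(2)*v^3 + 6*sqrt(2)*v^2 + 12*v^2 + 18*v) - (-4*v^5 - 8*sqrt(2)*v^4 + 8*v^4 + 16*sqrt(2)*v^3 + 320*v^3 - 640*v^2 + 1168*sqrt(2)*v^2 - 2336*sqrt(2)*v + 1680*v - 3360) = 5*v^5 - 10*v^4 + 6*sqrt(2)*v^4 - 329*v^3 - 12*sqrt(2)*v^3 - 1162*sqrt(2)*v^2 + 652*v^2 - 1662*v + 2336*sqrt(2)*v + 3360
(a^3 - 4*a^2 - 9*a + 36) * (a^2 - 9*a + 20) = a^5 - 13*a^4 + 47*a^3 + 37*a^2 - 504*a + 720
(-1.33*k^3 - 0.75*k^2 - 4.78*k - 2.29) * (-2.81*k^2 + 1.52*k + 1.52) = 3.7373*k^5 + 0.0858999999999996*k^4 + 10.2702*k^3 - 1.9707*k^2 - 10.7464*k - 3.4808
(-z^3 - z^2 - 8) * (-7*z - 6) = 7*z^4 + 13*z^3 + 6*z^2 + 56*z + 48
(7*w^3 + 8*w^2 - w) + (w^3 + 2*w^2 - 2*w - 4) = 8*w^3 + 10*w^2 - 3*w - 4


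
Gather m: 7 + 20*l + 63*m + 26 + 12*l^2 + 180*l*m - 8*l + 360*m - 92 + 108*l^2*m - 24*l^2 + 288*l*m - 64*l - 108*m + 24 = -12*l^2 - 52*l + m*(108*l^2 + 468*l + 315) - 35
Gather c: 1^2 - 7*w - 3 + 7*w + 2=0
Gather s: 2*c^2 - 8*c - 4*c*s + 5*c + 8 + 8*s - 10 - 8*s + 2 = 2*c^2 - 4*c*s - 3*c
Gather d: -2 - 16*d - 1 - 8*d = -24*d - 3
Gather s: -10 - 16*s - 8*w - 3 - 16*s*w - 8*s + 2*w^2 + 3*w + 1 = s*(-16*w - 24) + 2*w^2 - 5*w - 12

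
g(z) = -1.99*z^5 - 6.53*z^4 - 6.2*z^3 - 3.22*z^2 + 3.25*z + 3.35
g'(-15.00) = -419648.90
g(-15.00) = 1200730.10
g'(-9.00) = -47685.86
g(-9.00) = 78897.26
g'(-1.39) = 9.27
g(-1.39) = -4.79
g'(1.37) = -142.70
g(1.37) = -46.79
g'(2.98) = -1657.02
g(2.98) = -1162.26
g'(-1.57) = 8.14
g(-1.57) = -6.39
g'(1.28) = -116.95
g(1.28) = -35.13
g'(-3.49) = -566.63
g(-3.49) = 277.92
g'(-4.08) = -1263.27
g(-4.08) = 797.95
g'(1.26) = -111.72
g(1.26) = -32.85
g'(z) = -9.95*z^4 - 26.12*z^3 - 18.6*z^2 - 6.44*z + 3.25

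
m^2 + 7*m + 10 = (m + 2)*(m + 5)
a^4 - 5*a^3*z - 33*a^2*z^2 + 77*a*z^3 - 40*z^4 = (a - 8*z)*(a - z)^2*(a + 5*z)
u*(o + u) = o*u + u^2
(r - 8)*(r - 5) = r^2 - 13*r + 40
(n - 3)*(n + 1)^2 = n^3 - n^2 - 5*n - 3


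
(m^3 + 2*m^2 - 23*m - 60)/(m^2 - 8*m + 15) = (m^2 + 7*m + 12)/(m - 3)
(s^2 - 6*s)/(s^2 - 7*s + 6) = s/(s - 1)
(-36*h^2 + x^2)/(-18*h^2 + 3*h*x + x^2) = (-6*h + x)/(-3*h + x)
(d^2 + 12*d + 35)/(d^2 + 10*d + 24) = (d^2 + 12*d + 35)/(d^2 + 10*d + 24)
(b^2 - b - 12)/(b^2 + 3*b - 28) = (b + 3)/(b + 7)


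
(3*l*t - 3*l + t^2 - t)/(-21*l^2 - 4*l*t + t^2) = (t - 1)/(-7*l + t)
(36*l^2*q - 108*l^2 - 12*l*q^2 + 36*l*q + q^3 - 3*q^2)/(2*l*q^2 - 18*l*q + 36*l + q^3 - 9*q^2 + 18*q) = (36*l^2 - 12*l*q + q^2)/(2*l*q - 12*l + q^2 - 6*q)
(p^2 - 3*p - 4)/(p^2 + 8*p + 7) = (p - 4)/(p + 7)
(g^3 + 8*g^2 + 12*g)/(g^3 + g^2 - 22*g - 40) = g*(g + 6)/(g^2 - g - 20)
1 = 1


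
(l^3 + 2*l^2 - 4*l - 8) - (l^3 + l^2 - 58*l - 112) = l^2 + 54*l + 104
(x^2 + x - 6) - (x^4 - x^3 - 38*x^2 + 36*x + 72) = -x^4 + x^3 + 39*x^2 - 35*x - 78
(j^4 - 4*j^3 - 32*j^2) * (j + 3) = j^5 - j^4 - 44*j^3 - 96*j^2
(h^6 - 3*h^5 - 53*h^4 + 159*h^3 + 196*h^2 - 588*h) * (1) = h^6 - 3*h^5 - 53*h^4 + 159*h^3 + 196*h^2 - 588*h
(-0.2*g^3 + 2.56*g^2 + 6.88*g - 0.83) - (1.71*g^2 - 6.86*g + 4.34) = -0.2*g^3 + 0.85*g^2 + 13.74*g - 5.17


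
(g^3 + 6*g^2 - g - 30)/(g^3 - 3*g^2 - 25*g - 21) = (g^2 + 3*g - 10)/(g^2 - 6*g - 7)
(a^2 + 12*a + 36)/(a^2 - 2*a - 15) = (a^2 + 12*a + 36)/(a^2 - 2*a - 15)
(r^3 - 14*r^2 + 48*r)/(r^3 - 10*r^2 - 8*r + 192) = r/(r + 4)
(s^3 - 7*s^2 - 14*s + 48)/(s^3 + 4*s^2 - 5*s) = (s^3 - 7*s^2 - 14*s + 48)/(s*(s^2 + 4*s - 5))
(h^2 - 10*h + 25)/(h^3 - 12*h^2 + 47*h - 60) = (h - 5)/(h^2 - 7*h + 12)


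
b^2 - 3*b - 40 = (b - 8)*(b + 5)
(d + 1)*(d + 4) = d^2 + 5*d + 4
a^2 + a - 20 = (a - 4)*(a + 5)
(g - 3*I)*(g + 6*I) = g^2 + 3*I*g + 18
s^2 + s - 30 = (s - 5)*(s + 6)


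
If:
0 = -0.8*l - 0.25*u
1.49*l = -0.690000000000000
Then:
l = -0.46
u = 1.48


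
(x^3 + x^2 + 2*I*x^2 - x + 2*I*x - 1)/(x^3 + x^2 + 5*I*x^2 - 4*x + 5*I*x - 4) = (x + I)/(x + 4*I)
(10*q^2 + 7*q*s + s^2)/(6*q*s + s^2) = (10*q^2 + 7*q*s + s^2)/(s*(6*q + s))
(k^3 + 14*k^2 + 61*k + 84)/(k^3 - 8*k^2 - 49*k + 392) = (k^2 + 7*k + 12)/(k^2 - 15*k + 56)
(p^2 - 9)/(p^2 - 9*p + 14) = (p^2 - 9)/(p^2 - 9*p + 14)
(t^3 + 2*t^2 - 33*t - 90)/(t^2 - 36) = (t^2 + 8*t + 15)/(t + 6)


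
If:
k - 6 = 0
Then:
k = 6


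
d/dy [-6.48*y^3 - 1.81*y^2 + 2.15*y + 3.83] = -19.44*y^2 - 3.62*y + 2.15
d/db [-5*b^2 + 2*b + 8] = 2 - 10*b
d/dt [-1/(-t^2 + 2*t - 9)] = 2*(1 - t)/(t^2 - 2*t + 9)^2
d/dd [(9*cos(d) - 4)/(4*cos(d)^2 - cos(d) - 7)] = (-36*sin(d)^2 - 32*cos(d) + 103)*sin(d)/(-4*cos(d)^2 + cos(d) + 7)^2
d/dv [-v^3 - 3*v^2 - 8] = 3*v*(-v - 2)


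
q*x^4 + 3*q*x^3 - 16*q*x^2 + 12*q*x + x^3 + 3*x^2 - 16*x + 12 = (x - 2)*(x - 1)*(x + 6)*(q*x + 1)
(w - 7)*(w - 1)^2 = w^3 - 9*w^2 + 15*w - 7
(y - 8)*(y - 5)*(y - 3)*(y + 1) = y^4 - 15*y^3 + 63*y^2 - 41*y - 120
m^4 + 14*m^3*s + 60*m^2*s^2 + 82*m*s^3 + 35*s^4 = (m + s)^2*(m + 5*s)*(m + 7*s)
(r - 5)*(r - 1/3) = r^2 - 16*r/3 + 5/3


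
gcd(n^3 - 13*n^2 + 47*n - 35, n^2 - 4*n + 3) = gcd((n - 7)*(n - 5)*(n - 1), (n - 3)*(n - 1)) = n - 1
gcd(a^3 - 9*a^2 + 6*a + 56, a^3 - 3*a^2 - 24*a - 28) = a^2 - 5*a - 14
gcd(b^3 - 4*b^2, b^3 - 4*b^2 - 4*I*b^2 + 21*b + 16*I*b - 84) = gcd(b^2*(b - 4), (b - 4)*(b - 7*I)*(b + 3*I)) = b - 4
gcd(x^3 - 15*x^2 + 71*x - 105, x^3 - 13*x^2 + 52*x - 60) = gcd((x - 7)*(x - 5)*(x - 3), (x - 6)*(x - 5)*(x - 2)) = x - 5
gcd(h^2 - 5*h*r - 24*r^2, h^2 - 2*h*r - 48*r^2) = -h + 8*r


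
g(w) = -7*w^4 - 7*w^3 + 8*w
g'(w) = -28*w^3 - 21*w^2 + 8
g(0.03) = 0.24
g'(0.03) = 7.98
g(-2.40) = -154.68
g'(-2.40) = 274.11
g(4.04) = -2294.02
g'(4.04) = -2181.05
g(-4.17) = -1642.39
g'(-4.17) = 1673.16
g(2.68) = -474.41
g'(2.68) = -681.80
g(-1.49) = -23.27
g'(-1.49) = 54.00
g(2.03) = -161.19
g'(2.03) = -312.77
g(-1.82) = -49.16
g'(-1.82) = 107.24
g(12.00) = -157152.00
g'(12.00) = -51400.00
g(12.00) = -157152.00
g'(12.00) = -51400.00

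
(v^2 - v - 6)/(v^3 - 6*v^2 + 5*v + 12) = (v + 2)/(v^2 - 3*v - 4)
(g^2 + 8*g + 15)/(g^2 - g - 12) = (g + 5)/(g - 4)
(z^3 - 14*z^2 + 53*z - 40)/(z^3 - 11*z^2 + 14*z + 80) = (z - 1)/(z + 2)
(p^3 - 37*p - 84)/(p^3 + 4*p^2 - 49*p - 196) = (p + 3)/(p + 7)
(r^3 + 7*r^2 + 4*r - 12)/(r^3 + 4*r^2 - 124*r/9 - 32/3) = 9*(r^2 + r - 2)/(9*r^2 - 18*r - 16)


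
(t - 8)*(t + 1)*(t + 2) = t^3 - 5*t^2 - 22*t - 16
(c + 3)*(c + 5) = c^2 + 8*c + 15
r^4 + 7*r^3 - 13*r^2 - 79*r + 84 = (r - 3)*(r - 1)*(r + 4)*(r + 7)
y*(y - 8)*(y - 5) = y^3 - 13*y^2 + 40*y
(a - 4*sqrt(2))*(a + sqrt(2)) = a^2 - 3*sqrt(2)*a - 8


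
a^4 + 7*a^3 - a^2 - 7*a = a*(a - 1)*(a + 1)*(a + 7)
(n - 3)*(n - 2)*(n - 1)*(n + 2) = n^4 - 4*n^3 - n^2 + 16*n - 12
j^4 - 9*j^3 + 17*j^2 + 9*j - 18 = (j - 6)*(j - 3)*(j - 1)*(j + 1)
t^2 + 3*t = t*(t + 3)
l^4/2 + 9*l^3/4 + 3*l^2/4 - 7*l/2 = l*(l/2 + 1)*(l - 1)*(l + 7/2)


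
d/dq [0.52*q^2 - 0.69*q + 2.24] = 1.04*q - 0.69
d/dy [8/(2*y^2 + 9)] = -32*y/(2*y^2 + 9)^2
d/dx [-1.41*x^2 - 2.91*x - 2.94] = -2.82*x - 2.91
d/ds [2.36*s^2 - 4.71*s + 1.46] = 4.72*s - 4.71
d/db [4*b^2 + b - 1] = 8*b + 1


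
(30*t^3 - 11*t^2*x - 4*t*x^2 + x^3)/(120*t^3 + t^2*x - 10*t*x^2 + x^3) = (-2*t + x)/(-8*t + x)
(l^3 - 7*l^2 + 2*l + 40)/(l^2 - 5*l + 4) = (l^2 - 3*l - 10)/(l - 1)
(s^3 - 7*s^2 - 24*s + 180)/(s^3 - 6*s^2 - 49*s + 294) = (s^2 - s - 30)/(s^2 - 49)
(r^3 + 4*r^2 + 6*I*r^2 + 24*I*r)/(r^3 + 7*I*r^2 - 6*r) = (r + 4)/(r + I)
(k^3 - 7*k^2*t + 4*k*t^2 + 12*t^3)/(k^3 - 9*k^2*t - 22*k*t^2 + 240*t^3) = (-k^2 + k*t + 2*t^2)/(-k^2 + 3*k*t + 40*t^2)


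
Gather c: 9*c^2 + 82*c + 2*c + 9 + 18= 9*c^2 + 84*c + 27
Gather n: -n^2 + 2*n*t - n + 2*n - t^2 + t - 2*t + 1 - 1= -n^2 + n*(2*t + 1) - t^2 - t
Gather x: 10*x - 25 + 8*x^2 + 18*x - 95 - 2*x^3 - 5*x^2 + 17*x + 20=-2*x^3 + 3*x^2 + 45*x - 100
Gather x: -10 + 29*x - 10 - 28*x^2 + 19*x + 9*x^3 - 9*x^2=9*x^3 - 37*x^2 + 48*x - 20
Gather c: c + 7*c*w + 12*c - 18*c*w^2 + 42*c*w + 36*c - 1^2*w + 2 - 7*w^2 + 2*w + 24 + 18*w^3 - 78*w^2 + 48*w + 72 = c*(-18*w^2 + 49*w + 49) + 18*w^3 - 85*w^2 + 49*w + 98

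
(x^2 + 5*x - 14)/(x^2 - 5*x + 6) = (x + 7)/(x - 3)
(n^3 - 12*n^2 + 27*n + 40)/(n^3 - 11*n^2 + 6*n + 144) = (n^2 - 4*n - 5)/(n^2 - 3*n - 18)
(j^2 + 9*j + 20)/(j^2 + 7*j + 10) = (j + 4)/(j + 2)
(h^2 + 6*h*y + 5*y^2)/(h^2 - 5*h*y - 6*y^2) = (-h - 5*y)/(-h + 6*y)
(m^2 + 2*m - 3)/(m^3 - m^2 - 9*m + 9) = 1/(m - 3)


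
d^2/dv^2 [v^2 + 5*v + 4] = 2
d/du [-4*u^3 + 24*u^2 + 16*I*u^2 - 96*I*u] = -12*u^2 + u*(48 + 32*I) - 96*I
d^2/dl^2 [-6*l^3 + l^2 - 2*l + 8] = 2 - 36*l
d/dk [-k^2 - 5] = -2*k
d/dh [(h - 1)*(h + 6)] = 2*h + 5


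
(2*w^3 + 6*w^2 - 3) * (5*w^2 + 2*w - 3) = 10*w^5 + 34*w^4 + 6*w^3 - 33*w^2 - 6*w + 9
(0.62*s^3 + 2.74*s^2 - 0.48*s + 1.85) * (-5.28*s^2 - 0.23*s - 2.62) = -3.2736*s^5 - 14.6098*s^4 + 0.2798*s^3 - 16.8364*s^2 + 0.8321*s - 4.847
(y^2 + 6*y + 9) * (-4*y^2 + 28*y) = -4*y^4 + 4*y^3 + 132*y^2 + 252*y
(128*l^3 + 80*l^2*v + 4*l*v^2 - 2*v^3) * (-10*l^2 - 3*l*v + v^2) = -1280*l^5 - 1184*l^4*v - 152*l^3*v^2 + 88*l^2*v^3 + 10*l*v^4 - 2*v^5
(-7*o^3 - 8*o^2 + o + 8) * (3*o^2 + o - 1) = -21*o^5 - 31*o^4 + 2*o^3 + 33*o^2 + 7*o - 8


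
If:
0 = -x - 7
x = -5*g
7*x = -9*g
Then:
No Solution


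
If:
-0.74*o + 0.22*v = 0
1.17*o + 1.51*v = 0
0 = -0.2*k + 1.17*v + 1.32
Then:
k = 6.60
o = 0.00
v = 0.00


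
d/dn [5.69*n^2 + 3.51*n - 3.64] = 11.38*n + 3.51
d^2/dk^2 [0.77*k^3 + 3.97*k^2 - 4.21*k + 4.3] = 4.62*k + 7.94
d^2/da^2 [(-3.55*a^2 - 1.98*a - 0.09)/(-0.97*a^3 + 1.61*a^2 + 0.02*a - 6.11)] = (6.68039*a^6 + 11.177892*a^5 - 17.123604*a^4 - 286.692918*a^3 + 70.101096*a^2 + 113.681718*a + 267.312572)/(0.912673*a^9 - 4.544547*a^8 + 7.486557*a^7 + 13.26082*a^6 - 57.406284*a^5 + 46.800057*a^4 + 109.816855*a^3 - 180.306711*a^2 - 2.239926*a + 228.099131)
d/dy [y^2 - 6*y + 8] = 2*y - 6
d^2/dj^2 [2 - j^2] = -2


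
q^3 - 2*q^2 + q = q*(q - 1)^2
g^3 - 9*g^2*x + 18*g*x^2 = g*(g - 6*x)*(g - 3*x)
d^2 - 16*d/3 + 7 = (d - 3)*(d - 7/3)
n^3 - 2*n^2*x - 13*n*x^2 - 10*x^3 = (n - 5*x)*(n + x)*(n + 2*x)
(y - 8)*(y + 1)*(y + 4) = y^3 - 3*y^2 - 36*y - 32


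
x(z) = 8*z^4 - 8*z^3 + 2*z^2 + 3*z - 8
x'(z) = 32*z^3 - 24*z^2 + 4*z + 3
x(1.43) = 10.44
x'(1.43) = 53.22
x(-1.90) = 152.65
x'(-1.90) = -310.73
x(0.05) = -7.85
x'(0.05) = 3.14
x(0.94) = -3.81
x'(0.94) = 12.13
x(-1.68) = 94.27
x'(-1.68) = -223.19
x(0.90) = -4.26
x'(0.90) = 10.49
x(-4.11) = 2851.61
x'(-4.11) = -2640.50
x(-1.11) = 14.22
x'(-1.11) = -74.77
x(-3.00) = 865.00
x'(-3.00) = -1089.00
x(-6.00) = 12142.00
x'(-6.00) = -7797.00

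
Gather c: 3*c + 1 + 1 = 3*c + 2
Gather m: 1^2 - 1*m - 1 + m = 0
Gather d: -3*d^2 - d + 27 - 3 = -3*d^2 - d + 24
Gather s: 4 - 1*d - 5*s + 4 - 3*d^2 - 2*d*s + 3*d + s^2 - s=-3*d^2 + 2*d + s^2 + s*(-2*d - 6) + 8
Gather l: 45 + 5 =50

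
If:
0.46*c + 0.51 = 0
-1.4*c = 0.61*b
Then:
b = 2.54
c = -1.11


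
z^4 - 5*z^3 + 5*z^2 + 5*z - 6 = (z - 3)*(z - 2)*(z - 1)*(z + 1)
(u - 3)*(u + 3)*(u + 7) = u^3 + 7*u^2 - 9*u - 63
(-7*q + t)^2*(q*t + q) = 49*q^3*t + 49*q^3 - 14*q^2*t^2 - 14*q^2*t + q*t^3 + q*t^2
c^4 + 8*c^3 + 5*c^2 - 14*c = c*(c - 1)*(c + 2)*(c + 7)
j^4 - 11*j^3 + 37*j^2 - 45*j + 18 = (j - 6)*(j - 3)*(j - 1)^2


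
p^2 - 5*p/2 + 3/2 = (p - 3/2)*(p - 1)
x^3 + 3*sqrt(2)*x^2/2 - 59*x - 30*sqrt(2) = (x - 5*sqrt(2))*(x + sqrt(2)/2)*(x + 6*sqrt(2))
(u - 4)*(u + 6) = u^2 + 2*u - 24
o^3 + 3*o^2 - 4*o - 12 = (o - 2)*(o + 2)*(o + 3)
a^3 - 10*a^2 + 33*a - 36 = (a - 4)*(a - 3)^2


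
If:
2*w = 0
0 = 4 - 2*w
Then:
No Solution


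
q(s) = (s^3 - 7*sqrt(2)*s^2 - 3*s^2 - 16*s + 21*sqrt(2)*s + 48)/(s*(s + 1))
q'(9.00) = 0.61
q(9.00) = -1.61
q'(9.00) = 0.61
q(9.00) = -1.61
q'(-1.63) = 34.34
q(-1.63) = -12.59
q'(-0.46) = -155.88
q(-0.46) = -156.49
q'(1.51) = -16.81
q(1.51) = 11.27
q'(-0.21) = -1054.75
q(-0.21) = -268.51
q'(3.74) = -1.52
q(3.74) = -1.63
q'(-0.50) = -109.39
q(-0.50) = -151.20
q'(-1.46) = 74.90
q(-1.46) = -3.88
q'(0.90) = -52.61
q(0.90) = 29.60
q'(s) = (3*s^2 - 14*sqrt(2)*s - 6*s - 16 + 21*sqrt(2))/(s*(s + 1)) - (s^3 - 7*sqrt(2)*s^2 - 3*s^2 - 16*s + 21*sqrt(2)*s + 48)/(s*(s + 1)^2) - (s^3 - 7*sqrt(2)*s^2 - 3*s^2 - 16*s + 21*sqrt(2)*s + 48)/(s^2*(s + 1)) = (s^4 + 2*s^3 - 28*sqrt(2)*s^2 + 13*s^2 - 96*s - 48)/(s^2*(s^2 + 2*s + 1))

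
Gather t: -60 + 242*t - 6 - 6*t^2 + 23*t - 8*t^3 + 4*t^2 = -8*t^3 - 2*t^2 + 265*t - 66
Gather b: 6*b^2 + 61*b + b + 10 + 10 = 6*b^2 + 62*b + 20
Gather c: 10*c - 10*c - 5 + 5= 0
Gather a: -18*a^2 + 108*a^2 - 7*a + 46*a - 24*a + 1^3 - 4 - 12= 90*a^2 + 15*a - 15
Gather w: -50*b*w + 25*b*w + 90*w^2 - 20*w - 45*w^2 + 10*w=45*w^2 + w*(-25*b - 10)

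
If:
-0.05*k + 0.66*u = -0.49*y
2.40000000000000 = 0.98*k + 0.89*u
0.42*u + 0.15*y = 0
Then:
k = 2.62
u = -0.18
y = 0.51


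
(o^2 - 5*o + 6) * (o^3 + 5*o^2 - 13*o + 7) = o^5 - 32*o^3 + 102*o^2 - 113*o + 42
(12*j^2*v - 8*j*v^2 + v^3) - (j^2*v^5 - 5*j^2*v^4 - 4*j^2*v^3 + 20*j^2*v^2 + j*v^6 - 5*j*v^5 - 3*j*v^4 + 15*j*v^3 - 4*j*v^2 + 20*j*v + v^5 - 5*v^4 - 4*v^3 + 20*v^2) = -j^2*v^5 + 5*j^2*v^4 + 4*j^2*v^3 - 20*j^2*v^2 + 12*j^2*v - j*v^6 + 5*j*v^5 + 3*j*v^4 - 15*j*v^3 - 4*j*v^2 - 20*j*v - v^5 + 5*v^4 + 5*v^3 - 20*v^2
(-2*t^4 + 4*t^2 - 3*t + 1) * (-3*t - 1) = 6*t^5 + 2*t^4 - 12*t^3 + 5*t^2 - 1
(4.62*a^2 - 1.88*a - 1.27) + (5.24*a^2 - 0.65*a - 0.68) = 9.86*a^2 - 2.53*a - 1.95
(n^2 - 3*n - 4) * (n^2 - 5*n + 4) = n^4 - 8*n^3 + 15*n^2 + 8*n - 16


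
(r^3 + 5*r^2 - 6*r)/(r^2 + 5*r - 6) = r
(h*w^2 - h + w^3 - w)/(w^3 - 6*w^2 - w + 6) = (h + w)/(w - 6)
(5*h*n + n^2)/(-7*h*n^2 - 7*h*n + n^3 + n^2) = (-5*h - n)/(7*h*n + 7*h - n^2 - n)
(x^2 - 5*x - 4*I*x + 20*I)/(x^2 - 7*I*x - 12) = (x - 5)/(x - 3*I)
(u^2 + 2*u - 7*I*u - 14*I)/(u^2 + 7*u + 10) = (u - 7*I)/(u + 5)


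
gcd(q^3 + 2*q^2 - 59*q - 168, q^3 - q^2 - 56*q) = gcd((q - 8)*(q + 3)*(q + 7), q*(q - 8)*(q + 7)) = q^2 - q - 56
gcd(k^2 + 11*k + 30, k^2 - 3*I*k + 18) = 1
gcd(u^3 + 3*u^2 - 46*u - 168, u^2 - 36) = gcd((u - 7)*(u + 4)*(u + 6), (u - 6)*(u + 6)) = u + 6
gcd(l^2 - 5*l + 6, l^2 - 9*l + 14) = l - 2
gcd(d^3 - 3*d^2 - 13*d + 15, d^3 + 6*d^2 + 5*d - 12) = d^2 + 2*d - 3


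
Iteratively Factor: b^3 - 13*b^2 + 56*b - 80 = (b - 4)*(b^2 - 9*b + 20) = (b - 5)*(b - 4)*(b - 4)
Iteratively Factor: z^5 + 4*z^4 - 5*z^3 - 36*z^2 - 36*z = (z + 2)*(z^4 + 2*z^3 - 9*z^2 - 18*z) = z*(z + 2)*(z^3 + 2*z^2 - 9*z - 18) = z*(z + 2)*(z + 3)*(z^2 - z - 6) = z*(z + 2)^2*(z + 3)*(z - 3)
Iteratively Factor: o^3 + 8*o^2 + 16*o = (o + 4)*(o^2 + 4*o) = o*(o + 4)*(o + 4)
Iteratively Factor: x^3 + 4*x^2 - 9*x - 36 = (x - 3)*(x^2 + 7*x + 12) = (x - 3)*(x + 3)*(x + 4)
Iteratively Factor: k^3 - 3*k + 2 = (k - 1)*(k^2 + k - 2) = (k - 1)*(k + 2)*(k - 1)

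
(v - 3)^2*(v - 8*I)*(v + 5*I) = v^4 - 6*v^3 - 3*I*v^3 + 49*v^2 + 18*I*v^2 - 240*v - 27*I*v + 360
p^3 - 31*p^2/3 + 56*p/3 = p*(p - 8)*(p - 7/3)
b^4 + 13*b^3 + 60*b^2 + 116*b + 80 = (b + 2)^2*(b + 4)*(b + 5)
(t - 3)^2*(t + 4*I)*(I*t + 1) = I*t^4 - 3*t^3 - 6*I*t^3 + 18*t^2 + 13*I*t^2 - 27*t - 24*I*t + 36*I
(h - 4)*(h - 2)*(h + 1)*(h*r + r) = h^4*r - 4*h^3*r - 3*h^2*r + 10*h*r + 8*r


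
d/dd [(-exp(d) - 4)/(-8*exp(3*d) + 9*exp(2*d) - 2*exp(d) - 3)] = (-16*exp(3*d) - 87*exp(2*d) + 72*exp(d) - 5)*exp(d)/(64*exp(6*d) - 144*exp(5*d) + 113*exp(4*d) + 12*exp(3*d) - 50*exp(2*d) + 12*exp(d) + 9)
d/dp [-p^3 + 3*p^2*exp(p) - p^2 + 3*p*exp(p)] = 3*p^2*exp(p) - 3*p^2 + 9*p*exp(p) - 2*p + 3*exp(p)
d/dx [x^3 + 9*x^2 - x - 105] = 3*x^2 + 18*x - 1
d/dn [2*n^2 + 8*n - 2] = 4*n + 8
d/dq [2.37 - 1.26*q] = -1.26000000000000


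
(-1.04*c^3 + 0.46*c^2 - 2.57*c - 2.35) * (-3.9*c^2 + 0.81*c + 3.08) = 4.056*c^5 - 2.6364*c^4 + 7.1924*c^3 + 8.5001*c^2 - 9.8191*c - 7.238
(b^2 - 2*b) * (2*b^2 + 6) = 2*b^4 - 4*b^3 + 6*b^2 - 12*b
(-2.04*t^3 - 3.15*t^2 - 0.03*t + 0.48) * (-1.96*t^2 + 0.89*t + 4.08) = 3.9984*t^5 + 4.3584*t^4 - 11.0679*t^3 - 13.8195*t^2 + 0.3048*t + 1.9584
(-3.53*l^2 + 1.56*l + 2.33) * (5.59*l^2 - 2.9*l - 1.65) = -19.7327*l^4 + 18.9574*l^3 + 14.3252*l^2 - 9.331*l - 3.8445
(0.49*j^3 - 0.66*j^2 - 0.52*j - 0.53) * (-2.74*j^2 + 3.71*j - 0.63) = -1.3426*j^5 + 3.6263*j^4 - 1.3325*j^3 - 0.0611999999999999*j^2 - 1.6387*j + 0.3339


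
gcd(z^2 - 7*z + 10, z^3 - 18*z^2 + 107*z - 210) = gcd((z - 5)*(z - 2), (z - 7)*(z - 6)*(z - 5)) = z - 5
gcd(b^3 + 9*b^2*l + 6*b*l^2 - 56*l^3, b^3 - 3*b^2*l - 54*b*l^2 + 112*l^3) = b^2 + 5*b*l - 14*l^2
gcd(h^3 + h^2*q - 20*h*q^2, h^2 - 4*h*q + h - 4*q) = -h + 4*q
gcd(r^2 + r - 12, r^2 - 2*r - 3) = r - 3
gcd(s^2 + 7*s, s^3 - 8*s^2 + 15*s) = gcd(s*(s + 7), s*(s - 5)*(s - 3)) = s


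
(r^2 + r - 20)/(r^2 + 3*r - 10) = (r - 4)/(r - 2)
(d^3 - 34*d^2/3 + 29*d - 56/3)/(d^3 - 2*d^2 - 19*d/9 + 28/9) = 3*(d - 8)/(3*d + 4)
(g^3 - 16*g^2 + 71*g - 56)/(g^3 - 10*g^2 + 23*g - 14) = (g - 8)/(g - 2)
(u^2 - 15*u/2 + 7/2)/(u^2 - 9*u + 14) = (u - 1/2)/(u - 2)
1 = 1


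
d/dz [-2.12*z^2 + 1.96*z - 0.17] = 1.96 - 4.24*z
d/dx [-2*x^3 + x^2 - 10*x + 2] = -6*x^2 + 2*x - 10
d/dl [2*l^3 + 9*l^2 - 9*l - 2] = 6*l^2 + 18*l - 9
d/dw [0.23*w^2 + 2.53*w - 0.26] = 0.46*w + 2.53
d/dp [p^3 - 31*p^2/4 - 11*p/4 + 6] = 3*p^2 - 31*p/2 - 11/4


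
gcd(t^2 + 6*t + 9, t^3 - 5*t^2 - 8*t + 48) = t + 3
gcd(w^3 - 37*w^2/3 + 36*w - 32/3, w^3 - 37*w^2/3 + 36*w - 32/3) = w^3 - 37*w^2/3 + 36*w - 32/3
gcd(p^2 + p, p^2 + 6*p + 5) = p + 1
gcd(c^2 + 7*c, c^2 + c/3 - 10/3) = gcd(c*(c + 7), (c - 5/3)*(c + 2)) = 1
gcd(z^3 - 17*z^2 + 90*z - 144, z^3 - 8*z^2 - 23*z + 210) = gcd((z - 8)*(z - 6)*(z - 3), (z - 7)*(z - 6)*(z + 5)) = z - 6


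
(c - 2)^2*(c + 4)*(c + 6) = c^4 + 6*c^3 - 12*c^2 - 56*c + 96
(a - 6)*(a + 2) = a^2 - 4*a - 12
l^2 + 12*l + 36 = (l + 6)^2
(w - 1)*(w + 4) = w^2 + 3*w - 4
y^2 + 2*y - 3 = (y - 1)*(y + 3)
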